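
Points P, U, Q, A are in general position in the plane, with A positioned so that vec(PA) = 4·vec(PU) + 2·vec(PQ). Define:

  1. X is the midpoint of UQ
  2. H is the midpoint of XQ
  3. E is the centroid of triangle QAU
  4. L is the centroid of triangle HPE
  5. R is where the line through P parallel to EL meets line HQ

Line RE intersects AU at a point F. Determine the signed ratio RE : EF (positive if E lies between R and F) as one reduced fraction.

Choose coordinates P = (0, 0), U = (1, 0), Q = (0, 1), A = (4, 2).
1. X is the midpoint of UQ ⇒ X = (1/2, 1/2)
2. H is the midpoint of XQ ⇒ H = (1/4, 3/4)
3. E is the centroid of triangle QAU ⇒ E = (5/3, 1)
4. L is the centroid of triangle HPE ⇒ L = (23/36, 7/12)
5. R is where the line through P parallel to EL meets line HQ ⇒ R = (37/52, 15/52)
line RE meets AU at F = (-38/7, -30/7)
E = R + t·(F−R) with t = -7/45, so RE:EF = -7/45:52/45

RE:EF = -7/52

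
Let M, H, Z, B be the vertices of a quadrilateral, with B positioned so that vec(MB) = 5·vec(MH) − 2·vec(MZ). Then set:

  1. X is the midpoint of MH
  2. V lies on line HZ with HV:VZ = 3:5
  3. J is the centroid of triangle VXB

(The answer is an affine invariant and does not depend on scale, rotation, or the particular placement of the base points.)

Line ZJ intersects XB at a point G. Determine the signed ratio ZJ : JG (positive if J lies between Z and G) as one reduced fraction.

ZJ:JG = 137/31

Assign M = (0, 0), H = (1, 0), Z = (0, 1), B = (5, -2) — the answer is frame-independent, so this choice is without loss of generality.
1. X is the midpoint of MH ⇒ X = (1/2, 0)
2. V lies on line HZ with HV:VZ = 3:5 ⇒ V = (5/8, 3/8)
3. J is the centroid of triangle VXB ⇒ J = (49/24, -13/24)
line ZJ meets XB at G = (343/137, -122/137)
J = Z + t·(G−Z) with t = 137/168, so ZJ:JG = 137/168:31/168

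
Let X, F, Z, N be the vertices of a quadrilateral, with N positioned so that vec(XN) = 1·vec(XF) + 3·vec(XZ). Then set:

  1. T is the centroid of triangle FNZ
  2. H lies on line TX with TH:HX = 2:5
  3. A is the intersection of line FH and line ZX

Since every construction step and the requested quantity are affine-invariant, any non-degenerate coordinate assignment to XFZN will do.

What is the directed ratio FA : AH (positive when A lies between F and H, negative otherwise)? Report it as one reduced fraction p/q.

FA:AH = -21/10

Assign X = (0, 0), F = (1, 0), Z = (0, 1), N = (1, 3) — the answer is frame-independent, so this choice is without loss of generality.
1. T is the centroid of triangle FNZ ⇒ T = (2/3, 4/3)
2. H lies on line TX with TH:HX = 2:5 ⇒ H = (10/21, 20/21)
3. A is the intersection of line FH and line ZX ⇒ A = (0, 20/11)
A = F + t·(H−F) with t = 21/11, so FA:AH = t:(1−t) = 21/11:-10/11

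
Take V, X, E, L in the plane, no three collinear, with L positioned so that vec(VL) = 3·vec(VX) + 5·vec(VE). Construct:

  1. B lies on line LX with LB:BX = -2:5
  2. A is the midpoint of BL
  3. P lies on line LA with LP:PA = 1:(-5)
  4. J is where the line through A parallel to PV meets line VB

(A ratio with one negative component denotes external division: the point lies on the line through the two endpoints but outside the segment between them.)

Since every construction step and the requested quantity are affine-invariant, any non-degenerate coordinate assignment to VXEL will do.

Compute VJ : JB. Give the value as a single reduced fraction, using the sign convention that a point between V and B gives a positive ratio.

VJ:JB = 5/4

Work in coordinates with V = (0, 0), X = (1, 0), E = (0, 1), L = (3, 5).
1. B lies on line LX with LB:BX = -2:5 ⇒ B = (13/3, 25/3)
2. A is the midpoint of BL ⇒ A = (11/3, 20/3)
3. P lies on line LA with LP:PA = 1:(-5) ⇒ P = (17/6, 55/12)
4. J is where the line through A parallel to PV meets line VB ⇒ J = (65/27, 125/27)
J = V + t·(B−V) with t = 5/9, so VJ:JB = t:(1−t) = 5/9:4/9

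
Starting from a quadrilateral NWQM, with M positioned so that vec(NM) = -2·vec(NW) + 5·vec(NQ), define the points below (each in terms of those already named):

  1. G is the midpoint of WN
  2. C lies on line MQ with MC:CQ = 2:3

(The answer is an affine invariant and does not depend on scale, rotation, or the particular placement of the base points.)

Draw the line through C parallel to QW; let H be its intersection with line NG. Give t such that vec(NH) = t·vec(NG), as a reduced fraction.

Assign N = (0, 0), W = (1, 0), Q = (0, 1), M = (-2, 5) — the answer is frame-independent, so this choice is without loss of generality.
1. G is the midpoint of WN ⇒ G = (1/2, 0)
2. C lies on line MQ with MC:CQ = 2:3 ⇒ C = (-6/5, 17/5)
through C parallel to QW: direction (1, -1); meets NG at H = (11/5, 0)
H = N + t·(G−N) with t = 22/5

t = 22/5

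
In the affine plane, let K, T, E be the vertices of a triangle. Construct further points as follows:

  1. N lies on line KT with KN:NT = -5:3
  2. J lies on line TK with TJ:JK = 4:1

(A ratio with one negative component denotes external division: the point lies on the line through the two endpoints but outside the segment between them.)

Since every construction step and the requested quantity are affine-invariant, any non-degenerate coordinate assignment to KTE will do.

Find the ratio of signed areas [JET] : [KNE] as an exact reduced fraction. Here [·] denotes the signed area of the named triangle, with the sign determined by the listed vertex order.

[JET]:[KNE] = -8/25

Work in coordinates with K = (0, 0), T = (1, 0), E = (0, 1).
1. N lies on line KT with KN:NT = -5:3 ⇒ N = (5/2, 0)
2. J lies on line TK with TJ:JK = 4:1 ⇒ J = (1/5, 0)
2·[JET] = -4/5, 2·[KNE] = 5/2
[JET]:[KNE] = -4/5:5/2 = -8/25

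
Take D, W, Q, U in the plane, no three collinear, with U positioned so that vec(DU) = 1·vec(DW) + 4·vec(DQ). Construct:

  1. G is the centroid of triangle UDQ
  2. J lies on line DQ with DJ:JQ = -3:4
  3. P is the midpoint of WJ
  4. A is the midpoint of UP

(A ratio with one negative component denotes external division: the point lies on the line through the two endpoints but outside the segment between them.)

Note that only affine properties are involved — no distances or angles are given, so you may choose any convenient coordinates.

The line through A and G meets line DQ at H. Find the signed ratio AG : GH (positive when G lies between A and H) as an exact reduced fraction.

Assign D = (0, 0), W = (1, 0), Q = (0, 1), U = (1, 4) — the answer is frame-independent, so this choice is without loss of generality.
1. G is the centroid of triangle UDQ ⇒ G = (1/3, 5/3)
2. J lies on line DQ with DJ:JQ = -3:4 ⇒ J = (0, -3)
3. P is the midpoint of WJ ⇒ P = (1/2, -3/2)
4. A is the midpoint of UP ⇒ A = (3/4, 5/4)
line AG meets DQ at H = (0, 2)
G = A + t·(H−A) with t = 5/9, so AG:GH = 5/9:4/9

AG:GH = 5/4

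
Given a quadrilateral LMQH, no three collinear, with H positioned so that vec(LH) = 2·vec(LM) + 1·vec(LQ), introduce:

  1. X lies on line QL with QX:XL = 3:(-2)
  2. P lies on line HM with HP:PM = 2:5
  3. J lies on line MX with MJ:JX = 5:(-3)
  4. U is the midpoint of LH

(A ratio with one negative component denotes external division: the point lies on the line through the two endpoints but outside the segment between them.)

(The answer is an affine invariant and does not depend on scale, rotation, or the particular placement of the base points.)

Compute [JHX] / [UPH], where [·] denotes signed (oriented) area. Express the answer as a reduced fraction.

[JHX]:[UPH] = 21/2

Set L = (0, 0), M = (1, 0), Q = (0, 1), H = (2, 1); any affine frame gives the same invariant.
1. X lies on line QL with QX:XL = 3:(-2) ⇒ X = (0, -2)
2. P lies on line HM with HP:PM = 2:5 ⇒ P = (12/7, 5/7)
3. J lies on line MX with MJ:JX = 5:(-3) ⇒ J = (-3/2, -5)
4. U is the midpoint of LH ⇒ U = (1, 1/2)
2·[JHX] = 3/2, 2·[UPH] = 1/7
[JHX]:[UPH] = 3/2:1/7 = 21/2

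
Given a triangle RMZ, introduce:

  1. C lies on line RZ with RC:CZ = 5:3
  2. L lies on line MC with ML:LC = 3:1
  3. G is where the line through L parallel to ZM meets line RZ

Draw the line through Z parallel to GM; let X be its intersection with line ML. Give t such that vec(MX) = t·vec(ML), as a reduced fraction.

t = -4

Assign R = (0, 0), M = (1, 0), Z = (0, 1) — the answer is frame-independent, so this choice is without loss of generality.
1. C lies on line RZ with RC:CZ = 5:3 ⇒ C = (0, 5/8)
2. L lies on line MC with ML:LC = 3:1 ⇒ L = (1/4, 15/32)
3. G is where the line through L parallel to ZM meets line RZ ⇒ G = (0, 23/32)
through Z parallel to GM: direction (1, -23/32); meets ML at X = (4, -15/8)
X = M + t·(L−M) with t = -4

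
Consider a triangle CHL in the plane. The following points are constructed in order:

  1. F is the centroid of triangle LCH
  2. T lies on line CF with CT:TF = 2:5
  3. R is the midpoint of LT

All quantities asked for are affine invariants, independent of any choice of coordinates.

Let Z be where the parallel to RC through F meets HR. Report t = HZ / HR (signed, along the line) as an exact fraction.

Choose coordinates C = (0, 0), H = (1, 0), L = (0, 1).
1. F is the centroid of triangle LCH ⇒ F = (1/3, 1/3)
2. T lies on line CF with CT:TF = 2:5 ⇒ T = (2/21, 2/21)
3. R is the midpoint of LT ⇒ R = (1/21, 23/42)
through F parallel to RC: direction (-1/21, -23/42); meets HR at Z = (163/483, 8/21)
Z = H + t·(R−H) with t = 16/23

t = 16/23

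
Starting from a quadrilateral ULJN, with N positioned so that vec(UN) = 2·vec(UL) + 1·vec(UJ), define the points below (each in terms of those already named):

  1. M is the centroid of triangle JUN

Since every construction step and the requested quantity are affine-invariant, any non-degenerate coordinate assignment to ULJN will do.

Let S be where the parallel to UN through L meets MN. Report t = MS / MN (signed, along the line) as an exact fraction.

t = 5/2

Work in coordinates with U = (0, 0), L = (1, 0), J = (0, 1), N = (2, 1).
1. M is the centroid of triangle JUN ⇒ M = (2/3, 2/3)
through L parallel to UN: direction (2, 1); meets MN at S = (4, 3/2)
S = M + t·(N−M) with t = 5/2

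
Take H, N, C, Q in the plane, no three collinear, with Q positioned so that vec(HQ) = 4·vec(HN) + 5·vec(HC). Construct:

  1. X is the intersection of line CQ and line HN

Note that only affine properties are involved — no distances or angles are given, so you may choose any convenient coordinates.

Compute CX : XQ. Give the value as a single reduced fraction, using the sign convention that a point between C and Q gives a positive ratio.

CX:XQ = -1/5

Set H = (0, 0), N = (1, 0), C = (0, 1), Q = (4, 5); any affine frame gives the same invariant.
1. X is the intersection of line CQ and line HN ⇒ X = (-1, 0)
X = C + t·(Q−C) with t = -1/4, so CX:XQ = t:(1−t) = -1/4:5/4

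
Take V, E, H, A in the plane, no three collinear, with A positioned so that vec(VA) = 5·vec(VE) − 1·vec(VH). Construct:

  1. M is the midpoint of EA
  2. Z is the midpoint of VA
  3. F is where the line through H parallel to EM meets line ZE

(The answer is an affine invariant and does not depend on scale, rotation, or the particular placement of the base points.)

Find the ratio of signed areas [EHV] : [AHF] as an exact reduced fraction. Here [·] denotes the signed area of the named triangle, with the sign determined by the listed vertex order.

[EHV]:[AHF] = 1/6

Choose coordinates V = (0, 0), E = (1, 0), H = (0, 1), A = (5, -1).
1. M is the midpoint of EA ⇒ M = (3, -1/2)
2. Z is the midpoint of VA ⇒ Z = (5/2, -1/2)
3. F is where the line through H parallel to EM meets line ZE ⇒ F = (-8, 3)
2·[EHV] = 1, 2·[AHF] = 6
[EHV]:[AHF] = 1:6 = 1/6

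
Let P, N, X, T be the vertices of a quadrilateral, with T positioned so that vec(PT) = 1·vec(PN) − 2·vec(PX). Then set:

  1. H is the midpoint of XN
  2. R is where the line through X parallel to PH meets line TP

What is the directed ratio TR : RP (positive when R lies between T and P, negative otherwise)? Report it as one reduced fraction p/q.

Assign P = (0, 0), N = (1, 0), X = (0, 1), T = (1, -2) — the answer is frame-independent, so this choice is without loss of generality.
1. H is the midpoint of XN ⇒ H = (1/2, 1/2)
2. R is where the line through X parallel to PH meets line TP ⇒ R = (-1/3, 2/3)
R = T + t·(P−T) with t = 4/3, so TR:RP = t:(1−t) = 4/3:-1/3

TR:RP = -4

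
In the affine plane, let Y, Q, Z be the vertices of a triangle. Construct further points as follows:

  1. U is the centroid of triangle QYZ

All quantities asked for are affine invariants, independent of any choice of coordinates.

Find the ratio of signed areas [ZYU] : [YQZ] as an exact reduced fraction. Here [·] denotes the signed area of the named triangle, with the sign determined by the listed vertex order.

Work in coordinates with Y = (0, 0), Q = (1, 0), Z = (0, 1).
1. U is the centroid of triangle QYZ ⇒ U = (1/3, 1/3)
2·[ZYU] = 1/3, 2·[YQZ] = 1
[ZYU]:[YQZ] = 1/3:1 = 1/3

[ZYU]:[YQZ] = 1/3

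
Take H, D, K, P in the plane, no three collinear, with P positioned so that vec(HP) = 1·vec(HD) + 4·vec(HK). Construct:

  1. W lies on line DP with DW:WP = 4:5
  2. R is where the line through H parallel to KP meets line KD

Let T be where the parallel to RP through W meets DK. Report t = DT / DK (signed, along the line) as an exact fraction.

Assign H = (0, 0), D = (1, 0), K = (0, 1), P = (1, 4) — the answer is frame-independent, so this choice is without loss of generality.
1. W lies on line DP with DW:WP = 4:5 ⇒ W = (1, 16/9)
2. R is where the line through H parallel to KP meets line KD ⇒ R = (1/4, 3/4)
through W parallel to RP: direction (3/4, 13/4); meets DK at T = (2/3, 1/3)
T = D + t·(K−D) with t = 1/3

t = 1/3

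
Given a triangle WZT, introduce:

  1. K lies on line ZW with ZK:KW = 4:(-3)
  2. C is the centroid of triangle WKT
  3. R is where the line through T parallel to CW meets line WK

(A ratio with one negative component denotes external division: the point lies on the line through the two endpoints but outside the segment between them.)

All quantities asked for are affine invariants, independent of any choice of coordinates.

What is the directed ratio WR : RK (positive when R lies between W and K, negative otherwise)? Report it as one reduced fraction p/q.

WR:RK = -1/2

Assign W = (0, 0), Z = (1, 0), T = (0, 1) — the answer is frame-independent, so this choice is without loss of generality.
1. K lies on line ZW with ZK:KW = 4:(-3) ⇒ K = (-3, 0)
2. C is the centroid of triangle WKT ⇒ C = (-1, 1/3)
3. R is where the line through T parallel to CW meets line WK ⇒ R = (3, 0)
R = W + t·(K−W) with t = -1, so WR:RK = t:(1−t) = -1:2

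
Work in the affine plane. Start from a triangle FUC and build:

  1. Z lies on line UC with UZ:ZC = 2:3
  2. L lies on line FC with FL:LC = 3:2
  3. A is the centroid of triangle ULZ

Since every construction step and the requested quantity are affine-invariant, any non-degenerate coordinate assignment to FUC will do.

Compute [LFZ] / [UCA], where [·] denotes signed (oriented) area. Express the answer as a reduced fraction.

[LFZ]:[UCA] = 27/10

Choose coordinates F = (0, 0), U = (1, 0), C = (0, 1).
1. Z lies on line UC with UZ:ZC = 2:3 ⇒ Z = (3/5, 2/5)
2. L lies on line FC with FL:LC = 3:2 ⇒ L = (0, 3/5)
3. A is the centroid of triangle ULZ ⇒ A = (8/15, 1/3)
2·[LFZ] = 9/25, 2·[UCA] = 2/15
[LFZ]:[UCA] = 9/25:2/15 = 27/10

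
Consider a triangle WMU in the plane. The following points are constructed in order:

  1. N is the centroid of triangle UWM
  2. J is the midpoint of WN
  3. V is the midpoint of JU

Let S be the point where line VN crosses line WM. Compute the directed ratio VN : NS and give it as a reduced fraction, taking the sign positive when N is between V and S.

Work in coordinates with W = (0, 0), M = (1, 0), U = (0, 1).
1. N is the centroid of triangle UWM ⇒ N = (1/3, 1/3)
2. J is the midpoint of WN ⇒ J = (1/6, 1/6)
3. V is the midpoint of JU ⇒ V = (1/12, 7/12)
line VN meets WM at S = (2/3, 0)
N = V + t·(S−V) with t = 3/7, so VN:NS = 3/7:4/7

VN:NS = 3/4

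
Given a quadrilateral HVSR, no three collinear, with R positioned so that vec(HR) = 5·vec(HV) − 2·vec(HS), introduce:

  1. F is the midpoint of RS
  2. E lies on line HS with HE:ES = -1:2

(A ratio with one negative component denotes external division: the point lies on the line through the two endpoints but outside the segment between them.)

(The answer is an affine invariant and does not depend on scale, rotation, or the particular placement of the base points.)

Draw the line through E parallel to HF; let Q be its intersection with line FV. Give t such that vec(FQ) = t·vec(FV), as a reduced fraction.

Assign H = (0, 0), V = (1, 0), S = (0, 1), R = (5, -2) — the answer is frame-independent, so this choice is without loss of generality.
1. F is the midpoint of RS ⇒ F = (5/2, -1/2)
2. E lies on line HS with HE:ES = -1:2 ⇒ E = (0, -1)
through E parallel to HF: direction (5/2, -1/2); meets FV at Q = (10, -3)
Q = F + t·(V−F) with t = -5

t = -5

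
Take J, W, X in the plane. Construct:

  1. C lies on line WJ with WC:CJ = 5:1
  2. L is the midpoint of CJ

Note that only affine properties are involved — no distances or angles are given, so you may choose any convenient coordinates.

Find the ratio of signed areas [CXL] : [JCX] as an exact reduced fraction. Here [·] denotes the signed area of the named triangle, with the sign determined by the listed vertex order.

[CXL]:[JCX] = 1/2

Choose coordinates J = (0, 0), W = (1, 0), X = (0, 1).
1. C lies on line WJ with WC:CJ = 5:1 ⇒ C = (1/6, 0)
2. L is the midpoint of CJ ⇒ L = (1/12, 0)
2·[CXL] = 1/12, 2·[JCX] = 1/6
[CXL]:[JCX] = 1/12:1/6 = 1/2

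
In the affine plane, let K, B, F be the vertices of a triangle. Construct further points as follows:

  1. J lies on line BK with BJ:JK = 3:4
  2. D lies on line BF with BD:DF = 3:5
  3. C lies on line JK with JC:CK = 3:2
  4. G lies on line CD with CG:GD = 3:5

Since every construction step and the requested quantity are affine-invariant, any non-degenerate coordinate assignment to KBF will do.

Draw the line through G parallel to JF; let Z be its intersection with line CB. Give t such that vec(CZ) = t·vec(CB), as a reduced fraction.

Assign K = (0, 0), B = (1, 0), F = (0, 1) — the answer is frame-independent, so this choice is without loss of generality.
1. J lies on line BK with BJ:JK = 3:4 ⇒ J = (4/7, 0)
2. D lies on line BF with BD:DF = 3:5 ⇒ D = (5/8, 3/8)
3. C lies on line JK with JC:CK = 3:2 ⇒ C = (8/35, 0)
4. G lies on line CD with CG:GD = 3:5 ⇒ G = (169/448, 9/64)
through G parallel to JF: direction (-4/7, 1); meets CB at Z = (205/448, 0)
Z = C + t·(B−C) with t = 19/64

t = 19/64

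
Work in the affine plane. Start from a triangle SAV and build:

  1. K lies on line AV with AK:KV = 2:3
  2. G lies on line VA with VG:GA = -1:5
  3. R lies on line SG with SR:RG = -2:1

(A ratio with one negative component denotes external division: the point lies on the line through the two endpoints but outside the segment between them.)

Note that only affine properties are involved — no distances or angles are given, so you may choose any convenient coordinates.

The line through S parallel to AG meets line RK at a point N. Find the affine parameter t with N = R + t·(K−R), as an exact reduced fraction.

t = 2

Choose coordinates S = (0, 0), A = (1, 0), V = (0, 1).
1. K lies on line AV with AK:KV = 2:3 ⇒ K = (3/5, 2/5)
2. G lies on line VA with VG:GA = -1:5 ⇒ G = (-1/4, 5/4)
3. R lies on line SG with SR:RG = -2:1 ⇒ R = (-1/2, 5/2)
through S parallel to AG: direction (-5/4, 5/4); meets RK at N = (17/10, -17/10)
N = R + t·(K−R) with t = 2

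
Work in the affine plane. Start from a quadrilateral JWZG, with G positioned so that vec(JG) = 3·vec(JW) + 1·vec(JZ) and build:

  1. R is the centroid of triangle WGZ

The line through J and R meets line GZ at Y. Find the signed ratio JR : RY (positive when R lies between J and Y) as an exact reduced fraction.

Choose coordinates J = (0, 0), W = (1, 0), Z = (0, 1), G = (3, 1).
1. R is the centroid of triangle WGZ ⇒ R = (4/3, 2/3)
line JR meets GZ at Y = (2, 1)
R = J + t·(Y−J) with t = 2/3, so JR:RY = 2/3:1/3

JR:RY = 2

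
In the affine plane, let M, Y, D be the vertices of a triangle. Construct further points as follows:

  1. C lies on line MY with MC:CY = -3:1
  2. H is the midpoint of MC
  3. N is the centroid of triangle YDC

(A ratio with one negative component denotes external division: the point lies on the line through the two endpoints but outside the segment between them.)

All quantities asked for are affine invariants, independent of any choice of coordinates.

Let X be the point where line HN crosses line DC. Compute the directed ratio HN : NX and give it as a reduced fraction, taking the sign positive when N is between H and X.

Work in coordinates with M = (0, 0), Y = (1, 0), D = (0, 1).
1. C lies on line MY with MC:CY = -3:1 ⇒ C = (3/2, 0)
2. H is the midpoint of MC ⇒ H = (3/4, 0)
3. N is the centroid of triangle YDC ⇒ N = (5/6, 1/3)
line HN meets DC at X = (6/7, 3/7)
N = H + t·(X−H) with t = 7/9, so HN:NX = 7/9:2/9

HN:NX = 7/2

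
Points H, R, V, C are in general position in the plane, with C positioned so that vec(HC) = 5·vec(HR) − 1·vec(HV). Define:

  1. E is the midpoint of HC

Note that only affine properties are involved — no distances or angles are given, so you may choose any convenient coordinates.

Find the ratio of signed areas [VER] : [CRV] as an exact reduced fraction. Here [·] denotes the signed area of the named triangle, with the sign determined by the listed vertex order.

Choose coordinates H = (0, 0), R = (1, 0), V = (0, 1), C = (5, -1).
1. E is the midpoint of HC ⇒ E = (5/2, -1/2)
2·[VER] = -1, 2·[CRV] = -3
[VER]:[CRV] = -1:-3 = 1/3

[VER]:[CRV] = 1/3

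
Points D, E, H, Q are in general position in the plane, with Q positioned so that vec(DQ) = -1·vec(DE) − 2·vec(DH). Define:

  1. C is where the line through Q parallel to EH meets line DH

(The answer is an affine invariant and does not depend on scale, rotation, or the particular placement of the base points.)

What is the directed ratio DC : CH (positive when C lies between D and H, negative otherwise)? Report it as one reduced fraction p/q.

DC:CH = -3/4

Choose coordinates D = (0, 0), E = (1, 0), H = (0, 1), Q = (-1, -2).
1. C is where the line through Q parallel to EH meets line DH ⇒ C = (0, -3)
C = D + t·(H−D) with t = -3, so DC:CH = t:(1−t) = -3:4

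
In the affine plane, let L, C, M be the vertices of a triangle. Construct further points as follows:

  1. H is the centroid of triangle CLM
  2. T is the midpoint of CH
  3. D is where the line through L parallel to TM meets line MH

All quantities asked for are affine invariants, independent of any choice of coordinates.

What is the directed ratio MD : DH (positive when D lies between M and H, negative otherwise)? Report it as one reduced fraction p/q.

MD:DH = -4/3

Set L = (0, 0), C = (1, 0), M = (0, 1); any affine frame gives the same invariant.
1. H is the centroid of triangle CLM ⇒ H = (1/3, 1/3)
2. T is the midpoint of CH ⇒ T = (2/3, 1/6)
3. D is where the line through L parallel to TM meets line MH ⇒ D = (4/3, -5/3)
D = M + t·(H−M) with t = 4, so MD:DH = t:(1−t) = 4:-3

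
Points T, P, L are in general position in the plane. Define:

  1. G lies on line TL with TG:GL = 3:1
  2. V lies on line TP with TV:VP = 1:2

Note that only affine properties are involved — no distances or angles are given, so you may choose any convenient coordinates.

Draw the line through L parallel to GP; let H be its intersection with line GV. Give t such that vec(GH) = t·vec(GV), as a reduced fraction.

t = -1/2

Choose coordinates T = (0, 0), P = (1, 0), L = (0, 1).
1. G lies on line TL with TG:GL = 3:1 ⇒ G = (0, 3/4)
2. V lies on line TP with TV:VP = 1:2 ⇒ V = (1/3, 0)
through L parallel to GP: direction (1, -3/4); meets GV at H = (-1/6, 9/8)
H = G + t·(V−G) with t = -1/2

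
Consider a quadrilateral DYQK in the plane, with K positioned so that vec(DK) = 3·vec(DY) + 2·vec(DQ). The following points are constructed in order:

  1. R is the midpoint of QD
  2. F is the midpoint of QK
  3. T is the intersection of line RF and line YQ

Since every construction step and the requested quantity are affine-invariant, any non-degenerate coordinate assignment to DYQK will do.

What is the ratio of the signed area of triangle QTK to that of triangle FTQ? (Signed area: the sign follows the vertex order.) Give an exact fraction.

Choose coordinates D = (0, 0), Y = (1, 0), Q = (0, 1), K = (3, 2).
1. R is the midpoint of QD ⇒ R = (0, 1/2)
2. F is the midpoint of QK ⇒ F = (3/2, 3/2)
3. T is the intersection of line RF and line YQ ⇒ T = (3/10, 7/10)
2·[QTK] = 6/5, 2·[FTQ] = -3/5
[QTK]:[FTQ] = 6/5:-3/5 = -2

[QTK]:[FTQ] = -2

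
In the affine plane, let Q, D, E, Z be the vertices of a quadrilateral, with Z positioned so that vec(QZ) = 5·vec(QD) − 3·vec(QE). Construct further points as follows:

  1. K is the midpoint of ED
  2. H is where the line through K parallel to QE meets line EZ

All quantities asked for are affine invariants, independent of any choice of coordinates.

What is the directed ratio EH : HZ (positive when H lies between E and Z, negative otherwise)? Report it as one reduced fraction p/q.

EH:HZ = 1/9

Set Q = (0, 0), D = (1, 0), E = (0, 1), Z = (5, -3); any affine frame gives the same invariant.
1. K is the midpoint of ED ⇒ K = (1/2, 1/2)
2. H is where the line through K parallel to QE meets line EZ ⇒ H = (1/2, 3/5)
H = E + t·(Z−E) with t = 1/10, so EH:HZ = t:(1−t) = 1/10:9/10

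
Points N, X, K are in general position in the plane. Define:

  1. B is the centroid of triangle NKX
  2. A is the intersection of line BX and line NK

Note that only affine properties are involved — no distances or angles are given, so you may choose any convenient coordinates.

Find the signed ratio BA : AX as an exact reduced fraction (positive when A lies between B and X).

Work in coordinates with N = (0, 0), X = (1, 0), K = (0, 1).
1. B is the centroid of triangle NKX ⇒ B = (1/3, 1/3)
2. A is the intersection of line BX and line NK ⇒ A = (0, 1/2)
A = B + t·(X−B) with t = -1/2, so BA:AX = t:(1−t) = -1/2:3/2

BA:AX = -1/3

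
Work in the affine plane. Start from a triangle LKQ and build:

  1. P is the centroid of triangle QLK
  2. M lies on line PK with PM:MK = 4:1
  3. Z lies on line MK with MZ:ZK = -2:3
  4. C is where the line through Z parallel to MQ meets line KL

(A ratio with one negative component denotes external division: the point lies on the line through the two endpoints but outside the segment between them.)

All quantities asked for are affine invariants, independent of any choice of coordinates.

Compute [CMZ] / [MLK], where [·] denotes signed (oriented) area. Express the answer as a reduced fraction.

Set L = (0, 0), K = (1, 0), Q = (0, 1); any affine frame gives the same invariant.
1. P is the centroid of triangle QLK ⇒ P = (1/3, 1/3)
2. M lies on line PK with PM:MK = 4:1 ⇒ M = (13/15, 1/15)
3. Z lies on line MK with MZ:ZK = -2:3 ⇒ Z = (3/5, 1/5)
4. C is where the line through Z parallel to MQ meets line KL ⇒ C = (11/14, 0)
2·[CMZ] = 1/35, 2·[MLK] = 1/15
[CMZ]:[MLK] = 1/35:1/15 = 3/7

[CMZ]:[MLK] = 3/7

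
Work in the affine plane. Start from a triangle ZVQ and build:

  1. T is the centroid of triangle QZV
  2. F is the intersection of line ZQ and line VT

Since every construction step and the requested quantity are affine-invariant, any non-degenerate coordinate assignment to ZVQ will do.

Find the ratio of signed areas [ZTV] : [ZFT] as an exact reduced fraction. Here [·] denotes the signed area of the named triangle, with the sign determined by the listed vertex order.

[ZTV]:[ZFT] = 2

Set Z = (0, 0), V = (1, 0), Q = (0, 1); any affine frame gives the same invariant.
1. T is the centroid of triangle QZV ⇒ T = (1/3, 1/3)
2. F is the intersection of line ZQ and line VT ⇒ F = (0, 1/2)
2·[ZTV] = -1/3, 2·[ZFT] = -1/6
[ZTV]:[ZFT] = -1/3:-1/6 = 2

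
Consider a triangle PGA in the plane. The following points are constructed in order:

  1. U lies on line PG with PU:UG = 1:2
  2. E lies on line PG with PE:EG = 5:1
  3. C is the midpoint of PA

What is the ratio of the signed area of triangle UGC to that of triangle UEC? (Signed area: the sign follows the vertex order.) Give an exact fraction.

[UGC]:[UEC] = 4/3

Choose coordinates P = (0, 0), G = (1, 0), A = (0, 1).
1. U lies on line PG with PU:UG = 1:2 ⇒ U = (1/3, 0)
2. E lies on line PG with PE:EG = 5:1 ⇒ E = (5/6, 0)
3. C is the midpoint of PA ⇒ C = (0, 1/2)
2·[UGC] = 1/3, 2·[UEC] = 1/4
[UGC]:[UEC] = 1/3:1/4 = 4/3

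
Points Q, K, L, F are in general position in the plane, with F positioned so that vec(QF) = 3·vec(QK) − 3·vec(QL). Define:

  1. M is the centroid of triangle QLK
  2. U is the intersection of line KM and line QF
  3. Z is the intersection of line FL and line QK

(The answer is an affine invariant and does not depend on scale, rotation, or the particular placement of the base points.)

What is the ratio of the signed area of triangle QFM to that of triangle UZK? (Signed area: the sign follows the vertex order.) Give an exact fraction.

[QFM]:[UZK] = 8

Set Q = (0, 0), K = (1, 0), L = (0, 1), F = (3, -3); any affine frame gives the same invariant.
1. M is the centroid of triangle QLK ⇒ M = (1/3, 1/3)
2. U is the intersection of line KM and line QF ⇒ U = (-1, 1)
3. Z is the intersection of line FL and line QK ⇒ Z = (3/4, 0)
2·[QFM] = 2, 2·[UZK] = 1/4
[QFM]:[UZK] = 2:1/4 = 8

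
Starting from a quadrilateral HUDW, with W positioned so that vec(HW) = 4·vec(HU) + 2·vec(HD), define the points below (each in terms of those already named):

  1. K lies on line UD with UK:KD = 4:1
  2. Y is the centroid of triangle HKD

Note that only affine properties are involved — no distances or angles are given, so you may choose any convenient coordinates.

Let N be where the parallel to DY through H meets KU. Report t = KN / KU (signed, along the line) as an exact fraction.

t = -1/2

Work in coordinates with H = (0, 0), U = (1, 0), D = (0, 1), W = (4, 2).
1. K lies on line UD with UK:KD = 4:1 ⇒ K = (1/5, 4/5)
2. Y is the centroid of triangle HKD ⇒ Y = (1/15, 3/5)
through H parallel to DY: direction (1/15, -2/5); meets KU at N = (-1/5, 6/5)
N = K + t·(U−K) with t = -1/2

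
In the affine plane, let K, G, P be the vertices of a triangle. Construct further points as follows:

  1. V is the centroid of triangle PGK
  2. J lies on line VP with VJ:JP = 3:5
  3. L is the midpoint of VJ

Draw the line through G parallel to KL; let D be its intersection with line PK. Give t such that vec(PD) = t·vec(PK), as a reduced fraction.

t = 35/13

Set K = (0, 0), G = (1, 0), P = (0, 1); any affine frame gives the same invariant.
1. V is the centroid of triangle PGK ⇒ V = (1/3, 1/3)
2. J lies on line VP with VJ:JP = 3:5 ⇒ J = (5/24, 7/12)
3. L is the midpoint of VJ ⇒ L = (13/48, 11/24)
through G parallel to KL: direction (13/48, 11/24); meets PK at D = (0, -22/13)
D = P + t·(K−P) with t = 35/13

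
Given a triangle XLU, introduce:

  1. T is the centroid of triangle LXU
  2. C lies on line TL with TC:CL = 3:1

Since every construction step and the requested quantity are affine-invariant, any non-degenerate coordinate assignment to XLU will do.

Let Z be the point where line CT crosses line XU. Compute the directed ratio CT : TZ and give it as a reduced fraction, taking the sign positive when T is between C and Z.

CT:TZ = 3/2

Choose coordinates X = (0, 0), L = (1, 0), U = (0, 1).
1. T is the centroid of triangle LXU ⇒ T = (1/3, 1/3)
2. C lies on line TL with TC:CL = 3:1 ⇒ C = (5/6, 1/12)
line CT meets XU at Z = (0, 1/2)
T = C + t·(Z−C) with t = 3/5, so CT:TZ = 3/5:2/5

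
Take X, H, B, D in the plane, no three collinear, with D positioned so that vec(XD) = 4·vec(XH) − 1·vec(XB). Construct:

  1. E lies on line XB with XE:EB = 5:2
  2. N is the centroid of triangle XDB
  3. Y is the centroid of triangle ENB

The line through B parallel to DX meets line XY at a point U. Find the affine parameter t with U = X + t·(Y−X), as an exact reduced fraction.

t = 63/43

Work in coordinates with X = (0, 0), H = (1, 0), B = (0, 1), D = (4, -1).
1. E lies on line XB with XE:EB = 5:2 ⇒ E = (0, 5/7)
2. N is the centroid of triangle XDB ⇒ N = (4/3, 0)
3. Y is the centroid of triangle ENB ⇒ Y = (4/9, 4/7)
through B parallel to DX: direction (-4, 1); meets XY at U = (28/43, 36/43)
U = X + t·(Y−X) with t = 63/43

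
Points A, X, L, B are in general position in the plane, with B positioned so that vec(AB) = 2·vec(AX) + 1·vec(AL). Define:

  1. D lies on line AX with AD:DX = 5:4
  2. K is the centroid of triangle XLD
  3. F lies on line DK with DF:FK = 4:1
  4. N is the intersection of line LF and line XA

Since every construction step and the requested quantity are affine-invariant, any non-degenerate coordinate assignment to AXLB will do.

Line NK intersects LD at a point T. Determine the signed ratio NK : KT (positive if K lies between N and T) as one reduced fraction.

Choose coordinates A = (0, 0), X = (1, 0), L = (0, 1), B = (2, 1).
1. D lies on line AX with AD:DX = 5:4 ⇒ D = (5/9, 0)
2. K is the centroid of triangle XLD ⇒ K = (14/27, 1/3)
3. F lies on line DK with DF:FK = 4:1 ⇒ F = (71/135, 4/15)
4. N is the intersection of line LF and line XA ⇒ N = (71/99, 0)
line NK meets LD at T = (-5/3, 4)
K = N + t·(T−N) with t = 1/12, so NK:KT = 1/12:11/12

NK:KT = 1/11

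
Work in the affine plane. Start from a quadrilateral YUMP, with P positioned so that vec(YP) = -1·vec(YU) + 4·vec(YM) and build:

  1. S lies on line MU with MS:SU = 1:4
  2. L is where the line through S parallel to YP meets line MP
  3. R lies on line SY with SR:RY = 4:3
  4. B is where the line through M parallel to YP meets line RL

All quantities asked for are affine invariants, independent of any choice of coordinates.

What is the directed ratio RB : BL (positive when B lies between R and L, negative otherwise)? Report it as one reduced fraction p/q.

Assign Y = (0, 0), U = (1, 0), M = (0, 1), P = (-1, 4) — the answer is frame-independent, so this choice is without loss of generality.
1. S lies on line MU with MS:SU = 1:4 ⇒ S = (1/5, 4/5)
2. L is where the line through S parallel to YP meets line MP ⇒ L = (3/5, -4/5)
3. R lies on line SY with SR:RY = 4:3 ⇒ R = (3/35, 12/35)
4. B is where the line through M parallel to YP meets line RL ⇒ B = (21/80, -1/20)
B = R + t·(L−R) with t = 11/32, so RB:BL = t:(1−t) = 11/32:21/32

RB:BL = 11/21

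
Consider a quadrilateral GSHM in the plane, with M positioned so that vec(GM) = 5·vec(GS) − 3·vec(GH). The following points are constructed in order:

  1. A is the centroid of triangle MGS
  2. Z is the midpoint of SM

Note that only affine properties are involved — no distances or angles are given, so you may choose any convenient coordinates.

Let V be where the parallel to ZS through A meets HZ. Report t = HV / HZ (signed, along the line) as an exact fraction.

Work in coordinates with G = (0, 0), S = (1, 0), H = (0, 1), M = (5, -3).
1. A is the centroid of triangle MGS ⇒ A = (2, -1)
2. Z is the midpoint of SM ⇒ Z = (3, -3/2)
through A parallel to ZS: direction (-2, 3/2); meets HZ at V = (6, -4)
V = H + t·(Z−H) with t = 2

t = 2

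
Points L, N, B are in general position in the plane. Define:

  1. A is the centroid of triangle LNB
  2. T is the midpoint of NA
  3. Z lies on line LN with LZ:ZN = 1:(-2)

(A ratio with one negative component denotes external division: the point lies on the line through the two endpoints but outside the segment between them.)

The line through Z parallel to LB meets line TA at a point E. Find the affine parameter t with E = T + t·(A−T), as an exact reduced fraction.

t = 5

Assign L = (0, 0), N = (1, 0), B = (0, 1) — the answer is frame-independent, so this choice is without loss of generality.
1. A is the centroid of triangle LNB ⇒ A = (1/3, 1/3)
2. T is the midpoint of NA ⇒ T = (2/3, 1/6)
3. Z lies on line LN with LZ:ZN = 1:(-2) ⇒ Z = (-1, 0)
through Z parallel to LB: direction (0, 1); meets TA at E = (-1, 1)
E = T + t·(A−T) with t = 5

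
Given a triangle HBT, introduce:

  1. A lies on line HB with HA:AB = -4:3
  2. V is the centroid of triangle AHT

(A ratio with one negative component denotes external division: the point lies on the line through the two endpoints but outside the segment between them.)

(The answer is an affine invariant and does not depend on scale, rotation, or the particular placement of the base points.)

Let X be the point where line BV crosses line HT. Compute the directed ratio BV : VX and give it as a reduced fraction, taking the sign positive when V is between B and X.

Choose coordinates H = (0, 0), B = (1, 0), T = (0, 1).
1. A lies on line HB with HA:AB = -4:3 ⇒ A = (4, 0)
2. V is the centroid of triangle AHT ⇒ V = (4/3, 1/3)
line BV meets HT at X = (0, -1)
V = B + t·(X−B) with t = -1/3, so BV:VX = -1/3:4/3

BV:VX = -1/4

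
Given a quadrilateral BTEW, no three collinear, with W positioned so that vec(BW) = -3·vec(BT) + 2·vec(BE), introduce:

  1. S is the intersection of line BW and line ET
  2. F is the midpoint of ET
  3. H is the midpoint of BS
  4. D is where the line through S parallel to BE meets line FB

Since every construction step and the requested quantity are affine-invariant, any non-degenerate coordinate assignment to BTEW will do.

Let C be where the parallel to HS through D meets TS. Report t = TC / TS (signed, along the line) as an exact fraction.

t = -13/2

Choose coordinates B = (0, 0), T = (1, 0), E = (0, 1), W = (-3, 2).
1. S is the intersection of line BW and line ET ⇒ S = (3, -2)
2. F is the midpoint of ET ⇒ F = (1/2, 1/2)
3. H is the midpoint of BS ⇒ H = (3/2, -1)
4. D is where the line through S parallel to BE meets line FB ⇒ D = (3, 3)
through D parallel to HS: direction (3/2, -1); meets TS at C = (-12, 13)
C = T + t·(S−T) with t = -13/2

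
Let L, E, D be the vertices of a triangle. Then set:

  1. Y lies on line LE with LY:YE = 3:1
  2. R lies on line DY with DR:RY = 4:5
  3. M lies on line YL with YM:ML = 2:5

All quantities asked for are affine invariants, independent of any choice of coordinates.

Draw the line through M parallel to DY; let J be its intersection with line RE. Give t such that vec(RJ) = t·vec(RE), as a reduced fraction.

t = -6/7

Set L = (0, 0), E = (1, 0), D = (0, 1); any affine frame gives the same invariant.
1. Y lies on line LE with LY:YE = 3:1 ⇒ Y = (3/4, 0)
2. R lies on line DY with DR:RY = 4:5 ⇒ R = (1/3, 5/9)
3. M lies on line YL with YM:ML = 2:5 ⇒ M = (15/28, 0)
through M parallel to DY: direction (3/4, -1); meets RE at J = (-5/21, 65/63)
J = R + t·(E−R) with t = -6/7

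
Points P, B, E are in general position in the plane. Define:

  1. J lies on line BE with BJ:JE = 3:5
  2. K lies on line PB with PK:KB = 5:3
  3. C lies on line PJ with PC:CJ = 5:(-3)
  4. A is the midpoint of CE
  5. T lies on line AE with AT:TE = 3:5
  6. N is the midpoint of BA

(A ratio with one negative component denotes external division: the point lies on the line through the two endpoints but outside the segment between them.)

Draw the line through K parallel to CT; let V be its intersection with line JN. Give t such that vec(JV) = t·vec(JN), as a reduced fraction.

t = -25/8

Choose coordinates P = (0, 0), B = (1, 0), E = (0, 1).
1. J lies on line BE with BJ:JE = 3:5 ⇒ J = (5/8, 3/8)
2. K lies on line PB with PK:KB = 5:3 ⇒ K = (5/8, 0)
3. C lies on line PJ with PC:CJ = 5:(-3) ⇒ C = (25/16, 15/16)
4. A is the midpoint of CE ⇒ A = (25/32, 31/32)
5. T lies on line AE with AT:TE = 3:5 ⇒ T = (125/256, 251/256)
6. N is the midpoint of BA ⇒ N = (57/64, 31/64)
through K parallel to CT: direction (-275/256, 11/256); meets JN at V = (-105/512, 17/512)
V = J + t·(N−J) with t = -25/8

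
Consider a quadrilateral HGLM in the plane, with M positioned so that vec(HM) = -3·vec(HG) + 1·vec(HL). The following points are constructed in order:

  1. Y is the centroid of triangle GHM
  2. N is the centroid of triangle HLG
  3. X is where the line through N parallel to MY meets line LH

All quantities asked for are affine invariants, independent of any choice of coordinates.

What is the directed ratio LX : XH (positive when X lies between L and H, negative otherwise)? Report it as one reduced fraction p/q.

LX:XH = 4/3

Assign H = (0, 0), G = (1, 0), L = (0, 1), M = (-3, 1) — the answer is frame-independent, so this choice is without loss of generality.
1. Y is the centroid of triangle GHM ⇒ Y = (-2/3, 1/3)
2. N is the centroid of triangle HLG ⇒ N = (1/3, 1/3)
3. X is where the line through N parallel to MY meets line LH ⇒ X = (0, 3/7)
X = L + t·(H−L) with t = 4/7, so LX:XH = t:(1−t) = 4/7:3/7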